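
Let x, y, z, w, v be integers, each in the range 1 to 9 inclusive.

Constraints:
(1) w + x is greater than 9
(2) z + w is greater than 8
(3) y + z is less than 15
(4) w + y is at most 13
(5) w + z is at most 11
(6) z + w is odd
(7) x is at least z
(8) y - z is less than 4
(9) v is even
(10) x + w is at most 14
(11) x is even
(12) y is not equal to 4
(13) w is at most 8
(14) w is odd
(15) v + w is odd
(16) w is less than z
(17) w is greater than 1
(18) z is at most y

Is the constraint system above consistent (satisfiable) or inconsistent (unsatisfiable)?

Satisfiable

One satisfying assignment is x = 8, y = 8, z = 6, w = 3, v = 4.
For the less obvious constraints — constraint 1: w + x = 11; constraint 2: z + w = 9 — and the others hold by inspection.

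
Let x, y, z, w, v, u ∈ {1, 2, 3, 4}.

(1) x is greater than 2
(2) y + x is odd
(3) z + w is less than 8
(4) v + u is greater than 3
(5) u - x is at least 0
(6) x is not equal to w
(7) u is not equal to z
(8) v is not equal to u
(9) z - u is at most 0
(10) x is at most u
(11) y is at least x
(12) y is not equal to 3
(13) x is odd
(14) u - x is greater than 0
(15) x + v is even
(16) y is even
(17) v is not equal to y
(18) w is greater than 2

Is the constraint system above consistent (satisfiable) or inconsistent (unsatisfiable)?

Setting (x, y, z, w, v, u) = (3, 4, 2, 4, 1, 4) satisfies everything: constraint 3: z + w = 6; constraint 4: v + u = 5; constraint 5: u - x = 1, and the others follow.

Satisfiable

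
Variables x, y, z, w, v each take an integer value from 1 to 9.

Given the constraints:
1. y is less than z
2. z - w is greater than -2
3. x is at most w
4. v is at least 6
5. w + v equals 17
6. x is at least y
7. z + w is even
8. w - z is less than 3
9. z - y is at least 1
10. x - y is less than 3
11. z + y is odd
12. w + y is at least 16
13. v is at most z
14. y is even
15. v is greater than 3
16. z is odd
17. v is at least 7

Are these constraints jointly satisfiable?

Setting (x, y, z, w, v) = (8, 8, 9, 9, 8) satisfies everything: constraint 2: z - w = 0; constraint 5: w + v = 17; constraint 8: w - z = 0, and the others follow.

Satisfiable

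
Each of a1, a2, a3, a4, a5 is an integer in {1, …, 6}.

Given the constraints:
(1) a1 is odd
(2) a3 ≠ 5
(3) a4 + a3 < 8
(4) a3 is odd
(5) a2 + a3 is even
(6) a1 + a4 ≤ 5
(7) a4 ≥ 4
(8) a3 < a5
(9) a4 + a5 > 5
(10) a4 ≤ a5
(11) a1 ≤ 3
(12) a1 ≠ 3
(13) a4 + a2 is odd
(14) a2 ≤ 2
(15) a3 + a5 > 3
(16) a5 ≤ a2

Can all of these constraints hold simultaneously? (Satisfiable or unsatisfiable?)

From constraints 7 and 10: a5 ≥ a4 and a4 ≥ 4, so a5 ≥ 4. From constraints 14 and 16: a5 ≤ a2 and a2 ≤ 2, so a5 ≤ 2. But 2 < 4, so no value of a5 works.

Unsatisfiable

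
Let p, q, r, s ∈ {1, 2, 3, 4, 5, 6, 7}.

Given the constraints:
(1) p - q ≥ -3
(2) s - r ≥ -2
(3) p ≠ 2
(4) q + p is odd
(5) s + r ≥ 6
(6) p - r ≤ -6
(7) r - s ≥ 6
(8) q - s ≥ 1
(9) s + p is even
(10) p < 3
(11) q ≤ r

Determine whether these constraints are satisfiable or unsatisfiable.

Unsatisfiable

Constraints 1, 2, 6, and 8 give p − q ≥ -3, q − s ≥ 1, s − r ≥ -2, r − p ≥ 6.
Adding all 4 inequalities: the left sides telescope to 0, and the right sides sum to (-3) + 1 + (-2) + 6 = 2. So 0 ≥ 2, which is false.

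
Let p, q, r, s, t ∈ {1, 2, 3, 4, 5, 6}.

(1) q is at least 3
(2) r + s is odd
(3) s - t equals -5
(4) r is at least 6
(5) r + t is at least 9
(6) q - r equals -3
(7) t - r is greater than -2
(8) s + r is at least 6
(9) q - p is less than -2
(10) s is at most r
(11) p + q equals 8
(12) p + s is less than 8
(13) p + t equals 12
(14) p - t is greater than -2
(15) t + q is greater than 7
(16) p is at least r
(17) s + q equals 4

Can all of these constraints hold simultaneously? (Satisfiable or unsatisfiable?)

From constraints 4 and 16: p ≥ r ≥ 6. From constraint 1: q ≥ 3. Hence p + q ≥ 9. But constraint 11 requires p + q = 8, and 8 < 9. Contradiction.

Unsatisfiable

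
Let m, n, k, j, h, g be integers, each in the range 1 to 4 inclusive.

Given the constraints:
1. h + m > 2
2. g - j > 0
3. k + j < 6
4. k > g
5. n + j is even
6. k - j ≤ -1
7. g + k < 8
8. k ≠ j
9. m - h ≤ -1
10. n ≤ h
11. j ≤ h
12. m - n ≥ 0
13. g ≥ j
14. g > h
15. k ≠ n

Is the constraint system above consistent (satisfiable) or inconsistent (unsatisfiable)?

Constraints 4, 6, 11, and 14 give k < j, j ≤ h, h < g, g < k. Chaining: k < j ≤ h < g < k, which forces k < k — impossible.

Unsatisfiable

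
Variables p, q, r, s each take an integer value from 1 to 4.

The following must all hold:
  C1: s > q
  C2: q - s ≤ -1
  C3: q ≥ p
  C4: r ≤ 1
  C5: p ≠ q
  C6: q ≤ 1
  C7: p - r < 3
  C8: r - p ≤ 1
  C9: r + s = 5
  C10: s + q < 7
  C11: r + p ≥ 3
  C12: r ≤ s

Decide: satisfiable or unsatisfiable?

Unsatisfiable

From constraint 4: r ≤ 1. From constraints 3 and 6: p ≤ q ≤ 1. Hence r + p ≤ 2. But constraint 11 requires r + p ≥ 3, and 3 > 2. Contradiction.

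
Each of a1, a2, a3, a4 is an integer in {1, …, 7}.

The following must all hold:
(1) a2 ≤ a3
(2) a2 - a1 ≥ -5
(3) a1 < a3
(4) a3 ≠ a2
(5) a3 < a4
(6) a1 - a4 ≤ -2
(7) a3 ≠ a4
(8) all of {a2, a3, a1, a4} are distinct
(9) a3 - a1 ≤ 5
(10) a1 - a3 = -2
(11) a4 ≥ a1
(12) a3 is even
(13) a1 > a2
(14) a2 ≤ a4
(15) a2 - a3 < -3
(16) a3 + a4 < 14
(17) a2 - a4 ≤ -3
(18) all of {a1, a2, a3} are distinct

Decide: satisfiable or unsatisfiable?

Satisfiable

The assignment a1 = 4, a2 = 2, a3 = 6, a4 = 7 works:
  constraint 2 holds since a2 - a1 = -2.
  constraint 6 holds since a1 - a4 = -3.
  constraint 9 holds since a3 - a1 = 2.
The rest check out directly.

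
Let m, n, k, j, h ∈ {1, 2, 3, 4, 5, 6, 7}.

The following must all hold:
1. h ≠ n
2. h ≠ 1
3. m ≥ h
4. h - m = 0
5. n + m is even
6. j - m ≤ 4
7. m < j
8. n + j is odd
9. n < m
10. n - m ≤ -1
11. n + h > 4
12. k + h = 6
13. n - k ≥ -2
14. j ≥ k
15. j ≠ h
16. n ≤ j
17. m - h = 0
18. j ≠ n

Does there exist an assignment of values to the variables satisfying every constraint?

Satisfiable

The assignment m = 5, n = 1, k = 1, j = 6, h = 5 works:
  constraint 4 holds since h - m = 0.
  constraint 6 holds since j - m = 1.
The rest check out directly.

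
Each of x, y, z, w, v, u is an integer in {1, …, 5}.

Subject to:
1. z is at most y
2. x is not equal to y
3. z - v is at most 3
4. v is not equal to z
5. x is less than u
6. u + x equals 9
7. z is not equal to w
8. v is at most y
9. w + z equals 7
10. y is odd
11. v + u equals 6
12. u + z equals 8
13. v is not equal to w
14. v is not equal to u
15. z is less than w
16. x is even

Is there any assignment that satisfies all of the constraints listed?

Setting (x, y, z, w, v, u) = (4, 3, 3, 4, 1, 5) satisfies everything: constraint 3: z - v = 2; constraint 6: u + x = 9, and the others follow.

Satisfiable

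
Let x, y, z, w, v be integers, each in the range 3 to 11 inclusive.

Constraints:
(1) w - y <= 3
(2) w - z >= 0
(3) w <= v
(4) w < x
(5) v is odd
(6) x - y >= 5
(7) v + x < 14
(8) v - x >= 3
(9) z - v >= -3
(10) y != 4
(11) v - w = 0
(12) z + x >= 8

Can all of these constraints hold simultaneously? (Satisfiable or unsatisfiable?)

Constraints 1, 2, 6, 8, and 9 give y − w ≥ -3, w − z ≥ 0, z − v ≥ -3, v − x ≥ 3, x − y ≥ 5.
Adding all 5 inequalities: the left sides telescope to 0, and the right sides sum to (-3) + 0 + (-3) + 3 + 5 = 2. So 0 ≥ 2, which is false.

Unsatisfiable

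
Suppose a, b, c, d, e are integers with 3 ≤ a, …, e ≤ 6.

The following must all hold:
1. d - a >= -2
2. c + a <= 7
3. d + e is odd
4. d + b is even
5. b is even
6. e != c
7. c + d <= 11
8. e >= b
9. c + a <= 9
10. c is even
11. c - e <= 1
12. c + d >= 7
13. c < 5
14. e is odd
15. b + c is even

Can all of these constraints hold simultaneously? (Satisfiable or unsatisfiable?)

One satisfying assignment is a = 3, b = 4, c = 4, d = 4, e = 5.
For the less obvious constraints — constraint 1: d - a = 1; constraint 2: c + a = 7; constraint 7: c + d = 8 — and the others hold by inspection.

Satisfiable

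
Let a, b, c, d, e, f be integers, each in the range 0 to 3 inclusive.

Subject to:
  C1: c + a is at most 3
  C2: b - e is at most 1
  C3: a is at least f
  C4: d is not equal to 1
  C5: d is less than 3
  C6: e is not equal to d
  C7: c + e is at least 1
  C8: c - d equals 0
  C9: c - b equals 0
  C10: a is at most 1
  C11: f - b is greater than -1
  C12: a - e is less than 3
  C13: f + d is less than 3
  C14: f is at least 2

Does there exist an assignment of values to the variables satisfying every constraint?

Unsatisfiable

From constraint 14: f ≥ 2. From constraints 3 and 10: f ≤ a and a ≤ 1, so f ≤ 1. But 1 < 2, so no value of f works.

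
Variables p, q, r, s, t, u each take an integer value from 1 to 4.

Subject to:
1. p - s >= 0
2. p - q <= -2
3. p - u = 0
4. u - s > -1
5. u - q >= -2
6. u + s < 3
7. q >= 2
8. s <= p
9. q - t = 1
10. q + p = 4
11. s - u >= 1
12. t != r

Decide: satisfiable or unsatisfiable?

Unsatisfiable

Constraints 1, 2, 5, and 11 give p − s ≥ 0, s − u ≥ 1, u − q ≥ -2, q − p ≥ 2.
Adding all 4 inequalities: the left sides telescope to 0, and the right sides sum to 0 + 1 + (-2) + 2 = 1. So 0 ≥ 1, which is false.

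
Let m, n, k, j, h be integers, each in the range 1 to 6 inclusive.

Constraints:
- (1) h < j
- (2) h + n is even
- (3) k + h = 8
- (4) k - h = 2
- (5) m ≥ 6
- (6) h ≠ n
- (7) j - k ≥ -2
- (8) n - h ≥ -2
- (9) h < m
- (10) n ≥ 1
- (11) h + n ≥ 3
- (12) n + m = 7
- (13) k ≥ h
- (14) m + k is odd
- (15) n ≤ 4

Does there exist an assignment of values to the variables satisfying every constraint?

Setting (m, n, k, j, h) = (6, 1, 5, 5, 3) satisfies everything: constraint 3: k + h = 8; constraint 4: k - h = 2; constraint 7: j - k = 0, and the others follow.

Satisfiable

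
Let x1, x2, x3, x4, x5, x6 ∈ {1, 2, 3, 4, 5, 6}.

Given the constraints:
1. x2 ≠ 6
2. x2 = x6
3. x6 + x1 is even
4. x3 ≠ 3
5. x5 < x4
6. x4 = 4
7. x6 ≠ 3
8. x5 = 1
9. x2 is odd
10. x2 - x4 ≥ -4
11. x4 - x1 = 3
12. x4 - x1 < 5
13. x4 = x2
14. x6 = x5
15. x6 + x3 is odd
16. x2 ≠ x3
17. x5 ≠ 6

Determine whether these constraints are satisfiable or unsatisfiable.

Constraint 6 fixes x4 = 4 and constraint 8 fixes x5 = 1. Constraints 2, 13, and 14 give x4 = x2 = x6 = x5, so x4 = x5. But 4 ≠ 1 — contradiction.

Unsatisfiable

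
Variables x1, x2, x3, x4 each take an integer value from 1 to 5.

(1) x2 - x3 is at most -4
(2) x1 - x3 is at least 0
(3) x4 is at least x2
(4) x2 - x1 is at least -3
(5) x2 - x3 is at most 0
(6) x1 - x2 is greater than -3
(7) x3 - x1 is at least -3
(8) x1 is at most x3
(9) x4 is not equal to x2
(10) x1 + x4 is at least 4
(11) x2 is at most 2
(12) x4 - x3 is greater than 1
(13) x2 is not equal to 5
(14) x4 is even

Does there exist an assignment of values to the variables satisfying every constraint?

Constraints 1, 2, and 4 give x2 − x1 ≥ -3, x1 − x3 ≥ 0, x3 − x2 ≥ 4.
Adding all 3 inequalities: the left sides telescope to 0, and the right sides sum to (-3) + 0 + 4 = 1. So 0 ≥ 1, which is false.

Unsatisfiable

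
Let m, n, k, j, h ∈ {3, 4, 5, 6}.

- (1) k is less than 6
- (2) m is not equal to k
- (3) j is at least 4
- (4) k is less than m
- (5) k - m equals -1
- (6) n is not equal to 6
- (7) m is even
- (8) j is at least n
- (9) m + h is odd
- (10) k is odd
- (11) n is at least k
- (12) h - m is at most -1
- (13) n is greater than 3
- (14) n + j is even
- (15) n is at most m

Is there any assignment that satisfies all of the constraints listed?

Satisfiable

Setting (m, n, k, j, h) = (6, 5, 5, 5, 3) satisfies everything: constraint 5: k - m = -1; constraint 7: m = 6 is even; constraint 12: h - m = -3, and the others follow.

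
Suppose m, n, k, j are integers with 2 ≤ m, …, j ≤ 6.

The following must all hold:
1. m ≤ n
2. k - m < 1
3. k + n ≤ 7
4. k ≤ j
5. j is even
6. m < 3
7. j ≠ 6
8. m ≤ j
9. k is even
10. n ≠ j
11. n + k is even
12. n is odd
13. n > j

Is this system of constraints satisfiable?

Constraint 12 makes n odd and constraint 9 makes k even, so n + k must be odd. Constraint 11 says n + k is even — contradiction.

Unsatisfiable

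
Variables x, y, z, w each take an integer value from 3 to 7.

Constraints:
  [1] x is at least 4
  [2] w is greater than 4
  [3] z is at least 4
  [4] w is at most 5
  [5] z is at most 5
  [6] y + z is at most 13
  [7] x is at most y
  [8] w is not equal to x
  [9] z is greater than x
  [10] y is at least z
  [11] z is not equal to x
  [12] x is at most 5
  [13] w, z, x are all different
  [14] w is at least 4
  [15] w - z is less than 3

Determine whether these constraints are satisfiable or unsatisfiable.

Constraints 1, 3, 4, 5, 12, and 14 confine each of w, z, x to the 2 values {4, 5}.
Constraint 13 requires all 3 of them to be distinct, but only 2 values are available — impossible by the pigeonhole principle.

Unsatisfiable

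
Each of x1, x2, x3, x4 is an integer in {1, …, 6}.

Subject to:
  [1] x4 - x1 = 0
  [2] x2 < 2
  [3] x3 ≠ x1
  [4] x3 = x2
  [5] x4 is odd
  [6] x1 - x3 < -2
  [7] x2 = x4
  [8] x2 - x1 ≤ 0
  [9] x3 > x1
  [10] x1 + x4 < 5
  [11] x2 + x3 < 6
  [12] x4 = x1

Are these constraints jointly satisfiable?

Unsatisfiable

From constraints 4, 7, and 12, x3 = x2 = x4 = x1, so x3 = x1. But constraint 3 says x3 ≠ x1. Contradiction.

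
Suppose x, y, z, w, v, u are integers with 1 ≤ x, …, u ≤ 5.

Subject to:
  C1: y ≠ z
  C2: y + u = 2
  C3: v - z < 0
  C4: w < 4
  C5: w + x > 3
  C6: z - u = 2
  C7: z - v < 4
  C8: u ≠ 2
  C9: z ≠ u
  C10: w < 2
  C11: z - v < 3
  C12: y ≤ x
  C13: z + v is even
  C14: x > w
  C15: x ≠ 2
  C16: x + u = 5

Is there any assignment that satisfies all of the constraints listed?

Setting (x, y, z, w, v, u) = (4, 1, 3, 1, 1, 1) satisfies everything: constraint 2: y + u = 2; constraint 3: v - z = -2; constraint 5: w + x = 5, and the others follow.

Satisfiable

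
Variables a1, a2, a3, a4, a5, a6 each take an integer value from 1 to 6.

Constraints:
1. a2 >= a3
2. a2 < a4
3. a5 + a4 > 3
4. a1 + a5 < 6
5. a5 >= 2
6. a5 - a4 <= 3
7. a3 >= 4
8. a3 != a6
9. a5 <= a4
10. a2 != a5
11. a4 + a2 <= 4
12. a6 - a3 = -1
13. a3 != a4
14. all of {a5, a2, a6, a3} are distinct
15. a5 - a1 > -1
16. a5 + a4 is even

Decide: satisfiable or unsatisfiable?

Unsatisfiable

From constraints 5 and 9: a4 ≥ a5 ≥ 2. From constraints 1 and 7: a2 ≥ a3 ≥ 4. Hence a4 + a2 ≥ 6. But constraint 11 requires a4 + a2 ≤ 4, and 4 < 6. Contradiction.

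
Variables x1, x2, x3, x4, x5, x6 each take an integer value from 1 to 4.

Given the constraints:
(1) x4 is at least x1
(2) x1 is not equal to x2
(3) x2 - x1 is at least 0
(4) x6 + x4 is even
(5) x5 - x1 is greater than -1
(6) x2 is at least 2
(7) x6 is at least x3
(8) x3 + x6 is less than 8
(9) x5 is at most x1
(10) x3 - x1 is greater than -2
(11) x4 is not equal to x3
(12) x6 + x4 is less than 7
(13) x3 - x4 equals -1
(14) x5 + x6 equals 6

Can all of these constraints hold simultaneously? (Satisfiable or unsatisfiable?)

Satisfiable

The assignment x1 = 3, x2 = 4, x3 = 2, x4 = 3, x5 = 3, x6 = 3 works:
  constraint 3 holds since x2 - x1 = 1.
  constraint 5 holds since x5 - x1 = 0.
  constraint 8 holds since x3 + x6 = 5.
The rest check out directly.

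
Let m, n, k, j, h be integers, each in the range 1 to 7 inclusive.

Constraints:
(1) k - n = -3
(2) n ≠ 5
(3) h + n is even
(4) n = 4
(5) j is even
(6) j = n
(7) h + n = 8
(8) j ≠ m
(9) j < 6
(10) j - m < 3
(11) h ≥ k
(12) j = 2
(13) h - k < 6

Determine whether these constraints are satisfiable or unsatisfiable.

Constraint 12 fixes j = 2 and constraint 4 fixes n = 4, but constraint 6 requires j = n. Since 2 ≠ 4, contradiction.

Unsatisfiable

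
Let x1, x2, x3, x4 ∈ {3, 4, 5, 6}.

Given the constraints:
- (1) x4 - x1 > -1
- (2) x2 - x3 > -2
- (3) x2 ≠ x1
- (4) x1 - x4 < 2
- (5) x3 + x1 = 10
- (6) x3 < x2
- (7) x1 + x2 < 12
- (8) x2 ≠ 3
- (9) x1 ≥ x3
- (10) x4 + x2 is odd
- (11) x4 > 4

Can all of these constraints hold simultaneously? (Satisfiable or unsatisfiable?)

Satisfiable

Try x1 = 5, x2 = 6, x3 = 5, x4 = 5.
Check constraint 1: x4 - x1 = 0; constraint 2: x2 - x3 = 1. The remaining constraints are straightforward to verify.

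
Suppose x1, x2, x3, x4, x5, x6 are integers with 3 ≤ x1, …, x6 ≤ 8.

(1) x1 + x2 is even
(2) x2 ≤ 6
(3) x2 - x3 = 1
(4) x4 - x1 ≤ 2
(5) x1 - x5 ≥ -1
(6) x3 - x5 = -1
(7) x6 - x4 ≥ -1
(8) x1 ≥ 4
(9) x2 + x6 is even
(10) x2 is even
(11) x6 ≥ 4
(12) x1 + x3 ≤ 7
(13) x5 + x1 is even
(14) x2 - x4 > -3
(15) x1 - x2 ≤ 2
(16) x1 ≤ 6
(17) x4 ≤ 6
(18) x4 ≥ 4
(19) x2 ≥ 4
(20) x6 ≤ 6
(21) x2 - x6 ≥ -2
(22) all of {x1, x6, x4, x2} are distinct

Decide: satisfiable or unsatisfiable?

Unsatisfiable

Constraints 2, 8, 11, 16, 17, 18, 19, and 20 confine each of x1, x6, x4, x2 to the 3 values {4, …, 6}.
Constraint 22 requires all 4 of them to be distinct, but only 3 values are available — impossible by the pigeonhole principle.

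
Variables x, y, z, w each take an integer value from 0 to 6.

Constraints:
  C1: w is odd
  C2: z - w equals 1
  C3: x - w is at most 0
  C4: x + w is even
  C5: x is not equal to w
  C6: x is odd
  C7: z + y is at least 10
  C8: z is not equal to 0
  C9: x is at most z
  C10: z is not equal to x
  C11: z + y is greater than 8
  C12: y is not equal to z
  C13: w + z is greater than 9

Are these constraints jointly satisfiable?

Satisfiable

One satisfying assignment is x = 3, y = 4, z = 6, w = 5.
For the less obvious constraints — constraint 2: z - w = 1; constraint 3: x - w = -2 — and the others hold by inspection.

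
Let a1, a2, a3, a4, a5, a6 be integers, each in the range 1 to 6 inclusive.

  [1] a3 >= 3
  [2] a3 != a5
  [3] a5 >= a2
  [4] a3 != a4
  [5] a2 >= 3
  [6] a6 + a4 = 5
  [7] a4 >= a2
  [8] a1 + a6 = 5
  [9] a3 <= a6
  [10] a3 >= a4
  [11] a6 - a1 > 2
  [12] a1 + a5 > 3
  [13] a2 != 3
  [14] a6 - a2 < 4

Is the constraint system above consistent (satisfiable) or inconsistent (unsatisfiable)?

Unsatisfiable

From constraints 1 and 9: a6 ≥ a3 ≥ 3. From constraints 5 and 7: a4 ≥ a2 ≥ 3. Hence a6 + a4 ≥ 6. But constraint 6 requires a6 + a4 = 5, and 5 < 6. Contradiction.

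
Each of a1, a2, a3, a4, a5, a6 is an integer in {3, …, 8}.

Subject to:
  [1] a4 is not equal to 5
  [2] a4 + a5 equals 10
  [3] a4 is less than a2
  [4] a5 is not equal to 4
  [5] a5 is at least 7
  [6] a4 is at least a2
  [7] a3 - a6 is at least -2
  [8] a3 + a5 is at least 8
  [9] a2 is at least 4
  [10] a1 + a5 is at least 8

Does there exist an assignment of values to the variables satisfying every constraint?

From constraints 6 and 9: a4 ≥ a2 ≥ 4. From constraint 5: a5 ≥ 7. Hence a4 + a5 ≥ 11. But constraint 2 requires a4 + a5 = 10, and 10 < 11. Contradiction.

Unsatisfiable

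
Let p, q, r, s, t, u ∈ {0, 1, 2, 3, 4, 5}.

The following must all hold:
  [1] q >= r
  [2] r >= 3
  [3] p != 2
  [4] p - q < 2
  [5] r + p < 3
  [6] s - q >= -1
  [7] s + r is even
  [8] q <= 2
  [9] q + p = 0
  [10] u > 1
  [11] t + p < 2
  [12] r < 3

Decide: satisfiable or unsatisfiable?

From constraint 2: r ≥ 3. From constraint 12: r ≤ 2. But 2 < 3, so no value of r works.

Unsatisfiable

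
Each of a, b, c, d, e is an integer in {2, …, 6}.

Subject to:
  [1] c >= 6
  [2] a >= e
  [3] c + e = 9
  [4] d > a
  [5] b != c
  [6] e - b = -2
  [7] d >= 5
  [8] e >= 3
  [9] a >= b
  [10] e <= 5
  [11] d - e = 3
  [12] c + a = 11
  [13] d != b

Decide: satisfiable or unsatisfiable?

Take a = 5, b = 5, c = 6, d = 6, e = 3. Then constraint 3: c + e = 9; constraint 6: e - b = -2; constraint 11: d - e = 3, and every other listed constraint is also met.

Satisfiable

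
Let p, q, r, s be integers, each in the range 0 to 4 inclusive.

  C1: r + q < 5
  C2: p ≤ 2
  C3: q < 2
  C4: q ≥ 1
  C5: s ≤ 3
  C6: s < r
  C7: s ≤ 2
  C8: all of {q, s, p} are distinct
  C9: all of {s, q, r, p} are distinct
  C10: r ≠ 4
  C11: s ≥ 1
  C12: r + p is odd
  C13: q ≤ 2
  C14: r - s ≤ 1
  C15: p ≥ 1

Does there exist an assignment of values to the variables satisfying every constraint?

Unsatisfiable

Constraints 2, 4, 7, 11, 13, and 15 confine each of q, s, p to the 2 values {1, 2}.
Constraint 8 requires all 3 of them to be distinct, but only 2 values are available — impossible by the pigeonhole principle.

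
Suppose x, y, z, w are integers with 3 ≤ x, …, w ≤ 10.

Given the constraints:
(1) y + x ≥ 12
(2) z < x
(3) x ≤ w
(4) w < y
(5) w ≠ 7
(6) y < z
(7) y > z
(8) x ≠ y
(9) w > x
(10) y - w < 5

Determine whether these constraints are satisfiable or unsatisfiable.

Unsatisfiable

Constraints 2, 4, 6, and 9 give w < y, y < z, z < x, x < w. Chaining: w < y < z < x < w, which forces w < w — impossible.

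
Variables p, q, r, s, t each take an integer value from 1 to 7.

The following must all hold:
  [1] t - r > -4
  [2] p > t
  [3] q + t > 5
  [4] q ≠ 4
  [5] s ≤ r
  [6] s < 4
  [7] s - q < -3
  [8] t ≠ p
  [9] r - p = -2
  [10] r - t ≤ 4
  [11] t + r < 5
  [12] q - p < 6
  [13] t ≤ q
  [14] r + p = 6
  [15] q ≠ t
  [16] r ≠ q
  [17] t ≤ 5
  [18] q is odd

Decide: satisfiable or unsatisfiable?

One satisfying assignment is p = 4, q = 7, r = 2, s = 2, t = 1.
For the less obvious constraints — constraint 1: t - r = -1; constraint 3: q + t = 8; constraint 7: s - q = -5 — and the others hold by inspection.

Satisfiable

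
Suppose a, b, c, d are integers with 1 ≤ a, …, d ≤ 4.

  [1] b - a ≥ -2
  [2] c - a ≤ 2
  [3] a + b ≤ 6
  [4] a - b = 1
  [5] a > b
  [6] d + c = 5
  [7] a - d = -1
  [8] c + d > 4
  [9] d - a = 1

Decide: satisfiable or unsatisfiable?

The assignment a = 2, b = 1, c = 2, d = 3 works:
  constraint 1 holds since b - a = -1.
  constraint 2 holds since c - a = 0.
  constraint 3 holds since a + b = 3.
The rest check out directly.

Satisfiable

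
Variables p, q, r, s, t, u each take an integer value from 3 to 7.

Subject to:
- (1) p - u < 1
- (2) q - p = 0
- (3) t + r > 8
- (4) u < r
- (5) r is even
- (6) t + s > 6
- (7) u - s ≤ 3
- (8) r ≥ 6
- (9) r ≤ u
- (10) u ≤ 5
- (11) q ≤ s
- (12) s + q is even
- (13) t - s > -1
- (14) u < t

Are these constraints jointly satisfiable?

From constraints 8 and 9: u ≥ r and r ≥ 6, so u ≥ 6. From constraint 10: u ≤ 5. But 5 < 6, so no value of u works.

Unsatisfiable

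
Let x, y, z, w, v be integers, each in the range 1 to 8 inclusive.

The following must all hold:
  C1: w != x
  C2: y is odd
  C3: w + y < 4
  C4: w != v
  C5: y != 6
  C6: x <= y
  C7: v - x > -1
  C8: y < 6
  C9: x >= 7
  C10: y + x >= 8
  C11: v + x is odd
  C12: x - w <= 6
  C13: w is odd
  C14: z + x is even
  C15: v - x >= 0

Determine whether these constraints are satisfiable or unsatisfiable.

From constraints 6 and 9: y ≥ x and x ≥ 7, so y ≥ 7. From constraint 8: y ≤ 5. But 5 < 7, so no value of y works.

Unsatisfiable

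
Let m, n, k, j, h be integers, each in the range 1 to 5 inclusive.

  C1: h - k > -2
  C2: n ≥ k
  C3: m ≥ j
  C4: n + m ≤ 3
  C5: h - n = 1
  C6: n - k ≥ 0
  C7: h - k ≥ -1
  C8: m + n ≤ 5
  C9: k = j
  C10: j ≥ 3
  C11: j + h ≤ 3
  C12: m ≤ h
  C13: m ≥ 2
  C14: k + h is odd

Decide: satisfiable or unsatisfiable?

Unsatisfiable

From constraint 10: j ≥ 3. From constraints 12 and 13: h ≥ m ≥ 2. Hence j + h ≥ 5. But constraint 11 requires j + h ≤ 3, and 3 < 5. Contradiction.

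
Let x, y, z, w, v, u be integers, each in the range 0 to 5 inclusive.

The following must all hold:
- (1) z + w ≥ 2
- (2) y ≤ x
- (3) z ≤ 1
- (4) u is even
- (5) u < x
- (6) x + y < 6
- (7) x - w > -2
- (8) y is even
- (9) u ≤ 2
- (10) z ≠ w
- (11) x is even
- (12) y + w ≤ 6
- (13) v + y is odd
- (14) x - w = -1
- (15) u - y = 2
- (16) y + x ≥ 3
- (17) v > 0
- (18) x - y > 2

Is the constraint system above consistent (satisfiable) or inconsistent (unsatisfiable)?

One satisfying assignment is x = 4, y = 0, z = 0, w = 5, v = 5, u = 2.
For the less obvious constraints — constraint 1: z + w = 5; constraint 6: x + y = 4; constraint 7: x - w = -1 — and the others hold by inspection.

Satisfiable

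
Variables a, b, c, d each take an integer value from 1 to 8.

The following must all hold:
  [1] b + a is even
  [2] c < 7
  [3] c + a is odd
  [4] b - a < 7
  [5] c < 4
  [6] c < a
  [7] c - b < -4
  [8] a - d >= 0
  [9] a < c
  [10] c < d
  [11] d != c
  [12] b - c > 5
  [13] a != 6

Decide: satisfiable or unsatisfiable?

Constraints 8, 9, and 10 give c < d, d ≤ a, a < c. Chaining: c < d ≤ a < c, which forces c < c — impossible.

Unsatisfiable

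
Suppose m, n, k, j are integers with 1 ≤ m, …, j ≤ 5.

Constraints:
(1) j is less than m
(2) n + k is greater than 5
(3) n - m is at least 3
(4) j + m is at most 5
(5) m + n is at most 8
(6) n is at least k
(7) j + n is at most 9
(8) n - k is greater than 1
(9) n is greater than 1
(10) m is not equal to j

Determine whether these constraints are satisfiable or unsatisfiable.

Try m = 2, n = 5, k = 3, j = 1.
Check constraint 2: n + k = 8; constraint 3: n - m = 3; constraint 4: j + m = 3. The remaining constraints are straightforward to verify.

Satisfiable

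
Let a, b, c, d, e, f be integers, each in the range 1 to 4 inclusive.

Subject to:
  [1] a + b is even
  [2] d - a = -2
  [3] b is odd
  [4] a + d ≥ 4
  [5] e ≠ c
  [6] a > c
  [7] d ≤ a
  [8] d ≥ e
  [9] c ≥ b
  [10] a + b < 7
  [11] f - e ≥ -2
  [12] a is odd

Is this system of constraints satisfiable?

The assignment a = 3, b = 1, c = 2, d = 1, e = 1, f = 2 works:
  constraint 2 holds since d - a = -2.
  constraint 4 holds since a + d = 4.
The rest check out directly.

Satisfiable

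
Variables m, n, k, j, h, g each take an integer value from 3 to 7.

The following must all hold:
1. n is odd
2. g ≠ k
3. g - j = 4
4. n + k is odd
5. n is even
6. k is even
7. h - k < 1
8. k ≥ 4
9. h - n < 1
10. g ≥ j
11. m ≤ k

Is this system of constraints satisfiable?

Constraint 5 makes n even and constraint 6 makes k even, so n + k must be even. Constraint 4 says n + k is odd — contradiction.

Unsatisfiable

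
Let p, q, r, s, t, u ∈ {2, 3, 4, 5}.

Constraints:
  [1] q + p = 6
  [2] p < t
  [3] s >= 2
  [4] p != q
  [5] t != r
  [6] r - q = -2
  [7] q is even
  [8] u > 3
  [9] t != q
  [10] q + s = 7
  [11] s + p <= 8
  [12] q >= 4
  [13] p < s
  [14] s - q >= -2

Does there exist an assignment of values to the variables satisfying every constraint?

Setting (p, q, r, s, t, u) = (2, 4, 2, 3, 3, 4) satisfies everything: constraint 1: q + p = 6; constraint 6: r - q = -2; constraint 10: q + s = 7, and the others follow.

Satisfiable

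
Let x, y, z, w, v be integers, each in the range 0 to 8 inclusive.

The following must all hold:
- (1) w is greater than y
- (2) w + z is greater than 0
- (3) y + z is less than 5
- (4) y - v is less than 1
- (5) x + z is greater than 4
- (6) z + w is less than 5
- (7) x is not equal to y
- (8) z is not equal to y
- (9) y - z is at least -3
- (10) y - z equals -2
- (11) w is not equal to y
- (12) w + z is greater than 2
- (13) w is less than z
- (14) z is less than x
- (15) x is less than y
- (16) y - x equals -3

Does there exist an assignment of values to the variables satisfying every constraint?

Constraints 1, 13, 14, and 15 give x < y, y < w, w < z, z < x. Chaining: x < y < w < z < x, which forces x < x — impossible.

Unsatisfiable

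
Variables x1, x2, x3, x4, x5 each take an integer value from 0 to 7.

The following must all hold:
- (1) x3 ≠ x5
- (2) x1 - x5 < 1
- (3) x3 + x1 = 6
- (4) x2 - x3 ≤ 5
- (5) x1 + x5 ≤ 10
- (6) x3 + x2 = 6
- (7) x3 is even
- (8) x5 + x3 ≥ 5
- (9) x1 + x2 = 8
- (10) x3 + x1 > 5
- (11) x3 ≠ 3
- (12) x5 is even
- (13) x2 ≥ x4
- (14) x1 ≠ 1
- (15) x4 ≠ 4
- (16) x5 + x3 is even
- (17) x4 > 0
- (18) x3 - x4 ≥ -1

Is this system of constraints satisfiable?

Try x1 = 4, x2 = 4, x3 = 2, x4 = 1, x5 = 4.
Check constraint 2: x1 - x5 = 0; constraint 3: x3 + x1 = 6. The remaining constraints are straightforward to verify.

Satisfiable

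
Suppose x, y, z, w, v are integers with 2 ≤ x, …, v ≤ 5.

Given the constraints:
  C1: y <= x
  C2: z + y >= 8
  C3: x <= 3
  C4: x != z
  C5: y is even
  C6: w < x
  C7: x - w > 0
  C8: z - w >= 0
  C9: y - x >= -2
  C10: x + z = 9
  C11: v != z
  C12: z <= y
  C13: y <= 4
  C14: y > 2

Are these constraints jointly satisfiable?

Unsatisfiable

From constraint 3: x ≤ 3. From constraints 12 and 13: z ≤ y ≤ 4. Hence x + z ≤ 7. But constraint 10 requires x + z = 9, and 9 > 7. Contradiction.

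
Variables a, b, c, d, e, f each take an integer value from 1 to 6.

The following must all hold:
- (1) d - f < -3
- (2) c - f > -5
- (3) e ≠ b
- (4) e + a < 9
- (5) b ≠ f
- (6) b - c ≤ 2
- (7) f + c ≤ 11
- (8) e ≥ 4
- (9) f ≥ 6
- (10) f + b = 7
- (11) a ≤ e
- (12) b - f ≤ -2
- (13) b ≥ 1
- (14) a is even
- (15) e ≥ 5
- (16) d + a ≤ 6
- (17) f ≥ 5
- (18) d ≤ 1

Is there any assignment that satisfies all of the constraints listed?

Try a = 2, b = 1, c = 2, d = 1, e = 5, f = 6.
Check constraint 1: d - f = -5; constraint 2: c - f = -4; constraint 4: e + a = 7. The remaining constraints are straightforward to verify.

Satisfiable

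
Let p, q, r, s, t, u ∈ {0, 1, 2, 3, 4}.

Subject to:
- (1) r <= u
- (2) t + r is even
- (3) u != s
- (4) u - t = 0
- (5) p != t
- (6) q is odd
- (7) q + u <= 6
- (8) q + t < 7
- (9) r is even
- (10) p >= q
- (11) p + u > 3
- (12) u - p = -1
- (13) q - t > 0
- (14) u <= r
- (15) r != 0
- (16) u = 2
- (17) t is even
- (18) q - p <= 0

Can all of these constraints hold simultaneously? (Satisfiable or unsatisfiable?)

Satisfiable

Try p = 3, q = 3, r = 2, s = 0, t = 2, u = 2.
Check constraint 4: u - t = 0; constraint 7: q + u = 5; constraint 8: q + t = 5. The remaining constraints are straightforward to verify.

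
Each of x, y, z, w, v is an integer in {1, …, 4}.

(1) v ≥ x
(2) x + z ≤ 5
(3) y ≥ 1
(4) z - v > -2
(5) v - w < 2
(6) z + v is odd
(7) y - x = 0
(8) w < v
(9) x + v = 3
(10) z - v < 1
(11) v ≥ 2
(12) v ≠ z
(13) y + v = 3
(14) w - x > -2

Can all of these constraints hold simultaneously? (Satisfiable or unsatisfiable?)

The assignment x = 1, y = 1, z = 1, w = 1, v = 2 works:
  constraint 2 holds since x + z = 2.
  constraint 4 holds since z - v = -1.
The rest check out directly.

Satisfiable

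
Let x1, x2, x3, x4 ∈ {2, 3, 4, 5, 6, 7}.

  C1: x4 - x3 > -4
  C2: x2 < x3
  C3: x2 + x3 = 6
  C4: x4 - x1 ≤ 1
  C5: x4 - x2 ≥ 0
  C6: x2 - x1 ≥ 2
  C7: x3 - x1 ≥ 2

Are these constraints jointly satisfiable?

Constraints 4, 5, and 6 give x4 − x2 ≥ 0, x2 − x1 ≥ 2, x1 − x4 ≥ -1.
Adding all 3 inequalities: the left sides telescope to 0, and the right sides sum to 0 + 2 + (-1) = 1. So 0 ≥ 1, which is false.

Unsatisfiable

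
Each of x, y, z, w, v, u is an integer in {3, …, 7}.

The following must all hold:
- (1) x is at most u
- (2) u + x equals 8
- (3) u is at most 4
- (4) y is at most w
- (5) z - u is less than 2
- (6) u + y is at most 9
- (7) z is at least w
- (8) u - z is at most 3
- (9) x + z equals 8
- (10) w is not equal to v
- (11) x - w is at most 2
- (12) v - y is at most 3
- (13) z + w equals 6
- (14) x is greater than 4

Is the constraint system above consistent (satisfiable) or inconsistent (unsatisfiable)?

From constraint 14: x ≥ 5. From constraints 1 and 3: x ≤ u and u ≤ 4, so x ≤ 4. But 4 < 5, so no value of x works.

Unsatisfiable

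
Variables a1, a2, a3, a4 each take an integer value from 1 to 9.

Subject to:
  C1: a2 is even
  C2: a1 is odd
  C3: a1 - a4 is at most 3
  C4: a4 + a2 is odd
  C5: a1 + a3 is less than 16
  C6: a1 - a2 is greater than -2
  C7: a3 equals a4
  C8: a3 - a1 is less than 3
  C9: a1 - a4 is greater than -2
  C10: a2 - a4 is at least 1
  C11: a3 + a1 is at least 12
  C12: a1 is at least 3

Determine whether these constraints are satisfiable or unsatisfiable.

Try a1 = 7, a2 = 8, a3 = 7, a4 = 7.
Check constraint 3: a1 - a4 = 0; constraint 5: a1 + a3 = 14; constraint 6: a1 - a2 = -1. The remaining constraints are straightforward to verify.

Satisfiable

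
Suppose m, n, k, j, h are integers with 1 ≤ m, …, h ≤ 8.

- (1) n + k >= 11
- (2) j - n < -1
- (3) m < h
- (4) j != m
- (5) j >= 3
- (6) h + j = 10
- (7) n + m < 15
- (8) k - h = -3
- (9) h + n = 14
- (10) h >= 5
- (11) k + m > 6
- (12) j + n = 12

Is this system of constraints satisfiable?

Try m = 5, n = 8, k = 3, j = 4, h = 6.
Check constraint 1: n + k = 11; constraint 2: j - n = -4; constraint 6: h + j = 10. The remaining constraints are straightforward to verify.

Satisfiable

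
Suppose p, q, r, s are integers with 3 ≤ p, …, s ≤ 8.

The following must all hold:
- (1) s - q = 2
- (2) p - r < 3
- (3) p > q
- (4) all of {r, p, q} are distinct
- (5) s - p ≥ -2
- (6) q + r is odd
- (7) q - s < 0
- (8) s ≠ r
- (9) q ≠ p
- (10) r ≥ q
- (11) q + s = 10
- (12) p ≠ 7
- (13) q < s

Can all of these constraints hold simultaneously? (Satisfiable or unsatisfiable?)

The assignment p = 8, q = 4, r = 7, s = 6 works:
  constraint 1 holds since s - q = 2.
  constraint 2 holds since p - r = 1.
The rest check out directly.

Satisfiable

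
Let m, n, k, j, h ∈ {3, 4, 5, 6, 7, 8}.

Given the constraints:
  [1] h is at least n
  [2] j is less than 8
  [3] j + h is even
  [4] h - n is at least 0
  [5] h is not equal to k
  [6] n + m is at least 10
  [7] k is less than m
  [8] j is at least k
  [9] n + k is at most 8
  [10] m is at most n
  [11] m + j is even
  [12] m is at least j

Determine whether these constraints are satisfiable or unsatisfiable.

Setting (m, n, k, j, h) = (5, 5, 3, 5, 7) satisfies everything: constraint 4: h - n = 2; constraint 6: n + m = 10, and the others follow.

Satisfiable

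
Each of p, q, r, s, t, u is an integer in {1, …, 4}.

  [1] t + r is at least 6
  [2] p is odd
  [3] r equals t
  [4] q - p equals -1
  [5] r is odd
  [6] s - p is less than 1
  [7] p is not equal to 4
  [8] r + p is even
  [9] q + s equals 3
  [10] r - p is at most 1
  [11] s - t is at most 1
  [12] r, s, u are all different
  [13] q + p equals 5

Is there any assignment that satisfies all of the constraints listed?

Satisfiable

The assignment p = 3, q = 2, r = 3, s = 1, t = 3, u = 4 works:
  constraint 1 holds since t + r = 6.
  constraint 4 holds since q - p = -1.
The rest check out directly.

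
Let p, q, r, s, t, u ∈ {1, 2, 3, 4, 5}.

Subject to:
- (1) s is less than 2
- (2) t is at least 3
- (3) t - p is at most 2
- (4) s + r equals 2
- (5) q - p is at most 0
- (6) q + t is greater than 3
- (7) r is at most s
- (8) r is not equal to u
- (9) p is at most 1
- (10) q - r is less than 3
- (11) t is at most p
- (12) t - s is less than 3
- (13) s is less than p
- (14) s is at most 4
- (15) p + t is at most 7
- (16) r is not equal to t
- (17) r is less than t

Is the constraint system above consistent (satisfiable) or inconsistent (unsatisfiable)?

Unsatisfiable

From constraint 2: t ≥ 3. From constraints 9 and 11: t ≤ p and p ≤ 1, so t ≤ 1. But 1 < 3, so no value of t works.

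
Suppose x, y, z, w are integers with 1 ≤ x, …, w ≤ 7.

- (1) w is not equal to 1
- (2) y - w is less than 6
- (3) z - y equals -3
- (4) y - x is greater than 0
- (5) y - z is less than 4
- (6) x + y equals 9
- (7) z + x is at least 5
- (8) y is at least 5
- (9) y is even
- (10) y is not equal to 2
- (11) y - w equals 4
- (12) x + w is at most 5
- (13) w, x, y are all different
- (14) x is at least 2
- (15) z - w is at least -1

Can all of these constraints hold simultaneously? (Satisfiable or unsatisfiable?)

One satisfying assignment is x = 3, y = 6, z = 3, w = 2.
For the less obvious constraints — constraint 2: y - w = 4; constraint 3: z - y = -3; constraint 4: y - x = 3 — and the others hold by inspection.

Satisfiable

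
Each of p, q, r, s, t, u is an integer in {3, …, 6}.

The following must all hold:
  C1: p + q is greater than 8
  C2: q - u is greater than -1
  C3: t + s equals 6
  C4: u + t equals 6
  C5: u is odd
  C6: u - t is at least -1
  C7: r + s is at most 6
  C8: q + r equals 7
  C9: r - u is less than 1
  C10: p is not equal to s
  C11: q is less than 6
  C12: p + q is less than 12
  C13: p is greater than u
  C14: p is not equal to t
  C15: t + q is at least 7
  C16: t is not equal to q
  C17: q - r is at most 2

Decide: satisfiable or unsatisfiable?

One satisfying assignment is p = 6, q = 4, r = 3, s = 3, t = 3, u = 3.
For the less obvious constraints — constraint 1: p + q = 10; constraint 2: q - u = 1; constraint 3: t + s = 6 — and the others hold by inspection.

Satisfiable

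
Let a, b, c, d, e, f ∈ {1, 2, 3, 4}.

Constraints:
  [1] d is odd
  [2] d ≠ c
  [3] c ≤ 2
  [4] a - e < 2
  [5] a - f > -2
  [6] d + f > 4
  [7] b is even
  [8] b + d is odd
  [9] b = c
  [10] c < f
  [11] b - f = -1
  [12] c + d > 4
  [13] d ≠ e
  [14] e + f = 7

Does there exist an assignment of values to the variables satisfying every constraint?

Take a = 3, b = 2, c = 2, d = 3, e = 4, f = 3. Then constraint 4: a - e = -1; constraint 5: a - f = 0, and every other listed constraint is also met.

Satisfiable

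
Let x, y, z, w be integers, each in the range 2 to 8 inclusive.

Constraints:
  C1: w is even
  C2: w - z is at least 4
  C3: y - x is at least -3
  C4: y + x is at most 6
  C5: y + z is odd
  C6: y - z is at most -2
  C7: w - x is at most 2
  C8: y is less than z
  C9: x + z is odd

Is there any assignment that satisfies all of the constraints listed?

Unsatisfiable

Constraints 2, 3, 6, and 7 give z − y ≥ 2, y − x ≥ -3, x − w ≥ -2, w − z ≥ 4.
Adding all 4 inequalities: the left sides telescope to 0, and the right sides sum to 2 + (-3) + (-2) + 4 = 1. So 0 ≥ 1, which is false.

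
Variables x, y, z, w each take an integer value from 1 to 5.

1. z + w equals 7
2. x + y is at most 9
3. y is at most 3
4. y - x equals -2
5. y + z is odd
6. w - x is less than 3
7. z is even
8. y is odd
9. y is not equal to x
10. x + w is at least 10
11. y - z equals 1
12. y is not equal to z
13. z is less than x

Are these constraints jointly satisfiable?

One satisfying assignment is x = 5, y = 3, z = 2, w = 5.
For the less obvious constraints — constraint 1: z + w = 7; constraint 2: x + y = 8 — and the others hold by inspection.

Satisfiable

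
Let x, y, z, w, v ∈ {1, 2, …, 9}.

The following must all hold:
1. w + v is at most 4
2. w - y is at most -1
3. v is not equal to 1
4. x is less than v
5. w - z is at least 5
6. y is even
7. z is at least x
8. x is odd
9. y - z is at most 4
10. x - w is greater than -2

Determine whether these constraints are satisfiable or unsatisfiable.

Unsatisfiable

Constraints 2, 5, and 9 give z − y ≥ -4, y − w ≥ 1, w − z ≥ 5.
Adding all 3 inequalities: the left sides telescope to 0, and the right sides sum to (-4) + 1 + 5 = 2. So 0 ≥ 2, which is false.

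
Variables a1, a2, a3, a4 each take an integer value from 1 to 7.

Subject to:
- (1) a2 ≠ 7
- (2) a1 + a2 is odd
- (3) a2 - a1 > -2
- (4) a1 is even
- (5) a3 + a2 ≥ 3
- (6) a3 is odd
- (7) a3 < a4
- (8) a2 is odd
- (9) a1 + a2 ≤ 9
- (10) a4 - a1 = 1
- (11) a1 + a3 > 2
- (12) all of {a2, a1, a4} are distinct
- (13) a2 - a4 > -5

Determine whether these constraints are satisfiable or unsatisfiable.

Satisfiable

Try a1 = 4, a2 = 3, a3 = 1, a4 = 5.
Check constraint 3: a2 - a1 = -1; constraint 5: a3 + a2 = 4; constraint 9: a1 + a2 = 7. The remaining constraints are straightforward to verify.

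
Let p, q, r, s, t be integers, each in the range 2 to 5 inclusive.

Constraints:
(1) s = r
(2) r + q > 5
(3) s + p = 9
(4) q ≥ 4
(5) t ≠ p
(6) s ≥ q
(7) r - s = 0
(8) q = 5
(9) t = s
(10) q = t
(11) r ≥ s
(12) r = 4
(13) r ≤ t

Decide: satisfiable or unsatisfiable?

Unsatisfiable

Constraint 8 fixes q = 5 and constraint 12 fixes r = 4. Constraints 1, 9, and 10 give q = t = s = r, so q = r. But 5 ≠ 4 — contradiction.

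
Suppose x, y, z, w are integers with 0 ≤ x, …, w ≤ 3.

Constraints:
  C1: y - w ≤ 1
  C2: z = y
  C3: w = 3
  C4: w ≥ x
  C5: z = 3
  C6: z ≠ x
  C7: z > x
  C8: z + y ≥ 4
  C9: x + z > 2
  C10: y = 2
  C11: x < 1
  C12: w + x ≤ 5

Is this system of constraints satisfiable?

Unsatisfiable

Constraint 5 fixes z = 3 and constraint 10 fixes y = 2, but constraint 2 requires z = y. Since 3 ≠ 2, contradiction.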